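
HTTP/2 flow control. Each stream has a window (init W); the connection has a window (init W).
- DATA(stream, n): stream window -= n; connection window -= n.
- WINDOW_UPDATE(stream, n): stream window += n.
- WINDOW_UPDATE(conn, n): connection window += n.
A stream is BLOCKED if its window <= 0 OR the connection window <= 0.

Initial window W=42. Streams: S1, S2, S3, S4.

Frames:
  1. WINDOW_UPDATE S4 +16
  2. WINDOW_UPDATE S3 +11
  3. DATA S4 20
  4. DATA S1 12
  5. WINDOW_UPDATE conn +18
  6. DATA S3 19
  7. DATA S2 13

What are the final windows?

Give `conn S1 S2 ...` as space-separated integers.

Answer: -4 30 29 34 38

Derivation:
Op 1: conn=42 S1=42 S2=42 S3=42 S4=58 blocked=[]
Op 2: conn=42 S1=42 S2=42 S3=53 S4=58 blocked=[]
Op 3: conn=22 S1=42 S2=42 S3=53 S4=38 blocked=[]
Op 4: conn=10 S1=30 S2=42 S3=53 S4=38 blocked=[]
Op 5: conn=28 S1=30 S2=42 S3=53 S4=38 blocked=[]
Op 6: conn=9 S1=30 S2=42 S3=34 S4=38 blocked=[]
Op 7: conn=-4 S1=30 S2=29 S3=34 S4=38 blocked=[1, 2, 3, 4]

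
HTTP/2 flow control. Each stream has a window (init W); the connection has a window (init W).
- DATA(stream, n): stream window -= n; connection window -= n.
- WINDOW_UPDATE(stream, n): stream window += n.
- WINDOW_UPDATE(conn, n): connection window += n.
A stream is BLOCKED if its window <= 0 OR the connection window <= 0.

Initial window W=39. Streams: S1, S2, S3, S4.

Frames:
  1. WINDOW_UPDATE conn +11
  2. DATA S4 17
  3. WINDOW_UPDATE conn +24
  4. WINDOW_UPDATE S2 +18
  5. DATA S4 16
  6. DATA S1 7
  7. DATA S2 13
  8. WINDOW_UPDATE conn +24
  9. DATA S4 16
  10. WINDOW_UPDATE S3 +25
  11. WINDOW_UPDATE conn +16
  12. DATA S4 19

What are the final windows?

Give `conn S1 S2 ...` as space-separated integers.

Op 1: conn=50 S1=39 S2=39 S3=39 S4=39 blocked=[]
Op 2: conn=33 S1=39 S2=39 S3=39 S4=22 blocked=[]
Op 3: conn=57 S1=39 S2=39 S3=39 S4=22 blocked=[]
Op 4: conn=57 S1=39 S2=57 S3=39 S4=22 blocked=[]
Op 5: conn=41 S1=39 S2=57 S3=39 S4=6 blocked=[]
Op 6: conn=34 S1=32 S2=57 S3=39 S4=6 blocked=[]
Op 7: conn=21 S1=32 S2=44 S3=39 S4=6 blocked=[]
Op 8: conn=45 S1=32 S2=44 S3=39 S4=6 blocked=[]
Op 9: conn=29 S1=32 S2=44 S3=39 S4=-10 blocked=[4]
Op 10: conn=29 S1=32 S2=44 S3=64 S4=-10 blocked=[4]
Op 11: conn=45 S1=32 S2=44 S3=64 S4=-10 blocked=[4]
Op 12: conn=26 S1=32 S2=44 S3=64 S4=-29 blocked=[4]

Answer: 26 32 44 64 -29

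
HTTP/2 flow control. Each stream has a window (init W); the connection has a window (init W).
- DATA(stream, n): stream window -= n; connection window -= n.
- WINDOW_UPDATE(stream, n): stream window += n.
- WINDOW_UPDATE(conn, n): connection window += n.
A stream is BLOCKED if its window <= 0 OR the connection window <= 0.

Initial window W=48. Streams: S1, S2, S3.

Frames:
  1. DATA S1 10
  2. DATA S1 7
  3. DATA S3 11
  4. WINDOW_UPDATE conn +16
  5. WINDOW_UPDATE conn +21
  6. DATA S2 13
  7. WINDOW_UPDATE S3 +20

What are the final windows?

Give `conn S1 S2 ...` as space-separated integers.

Op 1: conn=38 S1=38 S2=48 S3=48 blocked=[]
Op 2: conn=31 S1=31 S2=48 S3=48 blocked=[]
Op 3: conn=20 S1=31 S2=48 S3=37 blocked=[]
Op 4: conn=36 S1=31 S2=48 S3=37 blocked=[]
Op 5: conn=57 S1=31 S2=48 S3=37 blocked=[]
Op 6: conn=44 S1=31 S2=35 S3=37 blocked=[]
Op 7: conn=44 S1=31 S2=35 S3=57 blocked=[]

Answer: 44 31 35 57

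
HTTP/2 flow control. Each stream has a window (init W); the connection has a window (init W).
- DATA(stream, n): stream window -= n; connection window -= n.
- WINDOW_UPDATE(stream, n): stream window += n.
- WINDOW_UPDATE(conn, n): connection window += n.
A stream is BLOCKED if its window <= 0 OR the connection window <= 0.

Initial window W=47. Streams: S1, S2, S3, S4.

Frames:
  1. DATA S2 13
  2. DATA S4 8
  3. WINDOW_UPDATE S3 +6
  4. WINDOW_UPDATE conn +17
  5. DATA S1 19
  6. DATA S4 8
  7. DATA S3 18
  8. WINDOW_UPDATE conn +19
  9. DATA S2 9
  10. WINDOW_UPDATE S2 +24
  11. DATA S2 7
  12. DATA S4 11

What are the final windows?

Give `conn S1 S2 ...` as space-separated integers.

Op 1: conn=34 S1=47 S2=34 S3=47 S4=47 blocked=[]
Op 2: conn=26 S1=47 S2=34 S3=47 S4=39 blocked=[]
Op 3: conn=26 S1=47 S2=34 S3=53 S4=39 blocked=[]
Op 4: conn=43 S1=47 S2=34 S3=53 S4=39 blocked=[]
Op 5: conn=24 S1=28 S2=34 S3=53 S4=39 blocked=[]
Op 6: conn=16 S1=28 S2=34 S3=53 S4=31 blocked=[]
Op 7: conn=-2 S1=28 S2=34 S3=35 S4=31 blocked=[1, 2, 3, 4]
Op 8: conn=17 S1=28 S2=34 S3=35 S4=31 blocked=[]
Op 9: conn=8 S1=28 S2=25 S3=35 S4=31 blocked=[]
Op 10: conn=8 S1=28 S2=49 S3=35 S4=31 blocked=[]
Op 11: conn=1 S1=28 S2=42 S3=35 S4=31 blocked=[]
Op 12: conn=-10 S1=28 S2=42 S3=35 S4=20 blocked=[1, 2, 3, 4]

Answer: -10 28 42 35 20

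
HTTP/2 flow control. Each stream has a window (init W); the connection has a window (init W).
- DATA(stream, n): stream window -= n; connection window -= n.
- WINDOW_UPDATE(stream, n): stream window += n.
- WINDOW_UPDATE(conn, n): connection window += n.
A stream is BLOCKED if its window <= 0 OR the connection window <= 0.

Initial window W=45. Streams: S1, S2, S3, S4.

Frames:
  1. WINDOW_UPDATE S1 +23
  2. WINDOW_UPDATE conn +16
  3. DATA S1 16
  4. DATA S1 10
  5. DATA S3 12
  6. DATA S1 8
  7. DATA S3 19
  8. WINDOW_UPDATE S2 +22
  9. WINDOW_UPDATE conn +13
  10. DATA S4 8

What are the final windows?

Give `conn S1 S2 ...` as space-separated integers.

Op 1: conn=45 S1=68 S2=45 S3=45 S4=45 blocked=[]
Op 2: conn=61 S1=68 S2=45 S3=45 S4=45 blocked=[]
Op 3: conn=45 S1=52 S2=45 S3=45 S4=45 blocked=[]
Op 4: conn=35 S1=42 S2=45 S3=45 S4=45 blocked=[]
Op 5: conn=23 S1=42 S2=45 S3=33 S4=45 blocked=[]
Op 6: conn=15 S1=34 S2=45 S3=33 S4=45 blocked=[]
Op 7: conn=-4 S1=34 S2=45 S3=14 S4=45 blocked=[1, 2, 3, 4]
Op 8: conn=-4 S1=34 S2=67 S3=14 S4=45 blocked=[1, 2, 3, 4]
Op 9: conn=9 S1=34 S2=67 S3=14 S4=45 blocked=[]
Op 10: conn=1 S1=34 S2=67 S3=14 S4=37 blocked=[]

Answer: 1 34 67 14 37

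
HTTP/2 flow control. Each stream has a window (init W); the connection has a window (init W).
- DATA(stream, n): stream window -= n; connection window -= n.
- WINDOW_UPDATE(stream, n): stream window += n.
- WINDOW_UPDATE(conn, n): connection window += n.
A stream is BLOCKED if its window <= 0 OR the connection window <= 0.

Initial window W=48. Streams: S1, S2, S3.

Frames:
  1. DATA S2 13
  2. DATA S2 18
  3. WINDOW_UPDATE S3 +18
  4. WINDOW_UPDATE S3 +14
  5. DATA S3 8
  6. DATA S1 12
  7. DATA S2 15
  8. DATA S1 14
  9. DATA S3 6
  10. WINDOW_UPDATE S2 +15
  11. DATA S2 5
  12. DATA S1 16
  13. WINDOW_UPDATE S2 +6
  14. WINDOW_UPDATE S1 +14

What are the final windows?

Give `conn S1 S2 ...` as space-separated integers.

Op 1: conn=35 S1=48 S2=35 S3=48 blocked=[]
Op 2: conn=17 S1=48 S2=17 S3=48 blocked=[]
Op 3: conn=17 S1=48 S2=17 S3=66 blocked=[]
Op 4: conn=17 S1=48 S2=17 S3=80 blocked=[]
Op 5: conn=9 S1=48 S2=17 S3=72 blocked=[]
Op 6: conn=-3 S1=36 S2=17 S3=72 blocked=[1, 2, 3]
Op 7: conn=-18 S1=36 S2=2 S3=72 blocked=[1, 2, 3]
Op 8: conn=-32 S1=22 S2=2 S3=72 blocked=[1, 2, 3]
Op 9: conn=-38 S1=22 S2=2 S3=66 blocked=[1, 2, 3]
Op 10: conn=-38 S1=22 S2=17 S3=66 blocked=[1, 2, 3]
Op 11: conn=-43 S1=22 S2=12 S3=66 blocked=[1, 2, 3]
Op 12: conn=-59 S1=6 S2=12 S3=66 blocked=[1, 2, 3]
Op 13: conn=-59 S1=6 S2=18 S3=66 blocked=[1, 2, 3]
Op 14: conn=-59 S1=20 S2=18 S3=66 blocked=[1, 2, 3]

Answer: -59 20 18 66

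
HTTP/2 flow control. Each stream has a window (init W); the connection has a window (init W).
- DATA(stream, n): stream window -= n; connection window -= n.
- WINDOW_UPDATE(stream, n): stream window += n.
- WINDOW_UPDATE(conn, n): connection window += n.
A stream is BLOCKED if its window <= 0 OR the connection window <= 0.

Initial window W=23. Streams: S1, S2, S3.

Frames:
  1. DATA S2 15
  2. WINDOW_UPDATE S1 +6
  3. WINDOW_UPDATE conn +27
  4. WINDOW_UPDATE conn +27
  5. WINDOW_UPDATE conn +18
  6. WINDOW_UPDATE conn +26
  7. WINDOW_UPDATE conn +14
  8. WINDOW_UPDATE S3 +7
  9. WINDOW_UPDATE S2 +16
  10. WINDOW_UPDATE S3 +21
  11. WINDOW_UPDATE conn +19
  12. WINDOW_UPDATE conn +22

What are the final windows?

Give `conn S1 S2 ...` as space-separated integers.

Op 1: conn=8 S1=23 S2=8 S3=23 blocked=[]
Op 2: conn=8 S1=29 S2=8 S3=23 blocked=[]
Op 3: conn=35 S1=29 S2=8 S3=23 blocked=[]
Op 4: conn=62 S1=29 S2=8 S3=23 blocked=[]
Op 5: conn=80 S1=29 S2=8 S3=23 blocked=[]
Op 6: conn=106 S1=29 S2=8 S3=23 blocked=[]
Op 7: conn=120 S1=29 S2=8 S3=23 blocked=[]
Op 8: conn=120 S1=29 S2=8 S3=30 blocked=[]
Op 9: conn=120 S1=29 S2=24 S3=30 blocked=[]
Op 10: conn=120 S1=29 S2=24 S3=51 blocked=[]
Op 11: conn=139 S1=29 S2=24 S3=51 blocked=[]
Op 12: conn=161 S1=29 S2=24 S3=51 blocked=[]

Answer: 161 29 24 51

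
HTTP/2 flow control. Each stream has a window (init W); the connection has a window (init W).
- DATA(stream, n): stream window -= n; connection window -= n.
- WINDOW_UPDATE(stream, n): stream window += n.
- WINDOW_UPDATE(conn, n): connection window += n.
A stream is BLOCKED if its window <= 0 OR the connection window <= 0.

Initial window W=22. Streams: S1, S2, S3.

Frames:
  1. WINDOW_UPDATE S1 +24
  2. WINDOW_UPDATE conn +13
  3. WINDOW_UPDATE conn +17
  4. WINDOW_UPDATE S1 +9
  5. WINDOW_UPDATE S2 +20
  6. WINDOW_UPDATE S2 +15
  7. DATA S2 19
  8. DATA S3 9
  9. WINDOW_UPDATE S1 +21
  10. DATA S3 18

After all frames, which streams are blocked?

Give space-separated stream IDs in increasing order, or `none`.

Op 1: conn=22 S1=46 S2=22 S3=22 blocked=[]
Op 2: conn=35 S1=46 S2=22 S3=22 blocked=[]
Op 3: conn=52 S1=46 S2=22 S3=22 blocked=[]
Op 4: conn=52 S1=55 S2=22 S3=22 blocked=[]
Op 5: conn=52 S1=55 S2=42 S3=22 blocked=[]
Op 6: conn=52 S1=55 S2=57 S3=22 blocked=[]
Op 7: conn=33 S1=55 S2=38 S3=22 blocked=[]
Op 8: conn=24 S1=55 S2=38 S3=13 blocked=[]
Op 9: conn=24 S1=76 S2=38 S3=13 blocked=[]
Op 10: conn=6 S1=76 S2=38 S3=-5 blocked=[3]

Answer: S3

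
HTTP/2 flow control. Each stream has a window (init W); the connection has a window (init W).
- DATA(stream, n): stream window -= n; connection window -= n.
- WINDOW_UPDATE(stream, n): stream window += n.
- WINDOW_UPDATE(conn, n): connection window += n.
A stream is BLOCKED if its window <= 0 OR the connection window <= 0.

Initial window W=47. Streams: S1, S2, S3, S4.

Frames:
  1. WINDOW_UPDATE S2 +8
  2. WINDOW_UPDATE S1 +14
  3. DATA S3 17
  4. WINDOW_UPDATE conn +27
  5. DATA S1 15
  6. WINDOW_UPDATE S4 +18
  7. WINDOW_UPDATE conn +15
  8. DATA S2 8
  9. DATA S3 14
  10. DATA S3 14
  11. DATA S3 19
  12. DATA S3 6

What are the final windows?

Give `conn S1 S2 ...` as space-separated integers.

Answer: -4 46 47 -23 65

Derivation:
Op 1: conn=47 S1=47 S2=55 S3=47 S4=47 blocked=[]
Op 2: conn=47 S1=61 S2=55 S3=47 S4=47 blocked=[]
Op 3: conn=30 S1=61 S2=55 S3=30 S4=47 blocked=[]
Op 4: conn=57 S1=61 S2=55 S3=30 S4=47 blocked=[]
Op 5: conn=42 S1=46 S2=55 S3=30 S4=47 blocked=[]
Op 6: conn=42 S1=46 S2=55 S3=30 S4=65 blocked=[]
Op 7: conn=57 S1=46 S2=55 S3=30 S4=65 blocked=[]
Op 8: conn=49 S1=46 S2=47 S3=30 S4=65 blocked=[]
Op 9: conn=35 S1=46 S2=47 S3=16 S4=65 blocked=[]
Op 10: conn=21 S1=46 S2=47 S3=2 S4=65 blocked=[]
Op 11: conn=2 S1=46 S2=47 S3=-17 S4=65 blocked=[3]
Op 12: conn=-4 S1=46 S2=47 S3=-23 S4=65 blocked=[1, 2, 3, 4]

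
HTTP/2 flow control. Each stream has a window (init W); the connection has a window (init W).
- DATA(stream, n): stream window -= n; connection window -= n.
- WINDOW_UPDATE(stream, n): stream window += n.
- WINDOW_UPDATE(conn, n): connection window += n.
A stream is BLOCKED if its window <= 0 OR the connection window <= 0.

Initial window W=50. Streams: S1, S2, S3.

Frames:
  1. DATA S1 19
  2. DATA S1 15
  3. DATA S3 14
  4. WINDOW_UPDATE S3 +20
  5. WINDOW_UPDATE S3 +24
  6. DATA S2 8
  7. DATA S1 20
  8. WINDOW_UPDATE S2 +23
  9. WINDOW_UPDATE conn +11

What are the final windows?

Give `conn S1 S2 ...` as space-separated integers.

Op 1: conn=31 S1=31 S2=50 S3=50 blocked=[]
Op 2: conn=16 S1=16 S2=50 S3=50 blocked=[]
Op 3: conn=2 S1=16 S2=50 S3=36 blocked=[]
Op 4: conn=2 S1=16 S2=50 S3=56 blocked=[]
Op 5: conn=2 S1=16 S2=50 S3=80 blocked=[]
Op 6: conn=-6 S1=16 S2=42 S3=80 blocked=[1, 2, 3]
Op 7: conn=-26 S1=-4 S2=42 S3=80 blocked=[1, 2, 3]
Op 8: conn=-26 S1=-4 S2=65 S3=80 blocked=[1, 2, 3]
Op 9: conn=-15 S1=-4 S2=65 S3=80 blocked=[1, 2, 3]

Answer: -15 -4 65 80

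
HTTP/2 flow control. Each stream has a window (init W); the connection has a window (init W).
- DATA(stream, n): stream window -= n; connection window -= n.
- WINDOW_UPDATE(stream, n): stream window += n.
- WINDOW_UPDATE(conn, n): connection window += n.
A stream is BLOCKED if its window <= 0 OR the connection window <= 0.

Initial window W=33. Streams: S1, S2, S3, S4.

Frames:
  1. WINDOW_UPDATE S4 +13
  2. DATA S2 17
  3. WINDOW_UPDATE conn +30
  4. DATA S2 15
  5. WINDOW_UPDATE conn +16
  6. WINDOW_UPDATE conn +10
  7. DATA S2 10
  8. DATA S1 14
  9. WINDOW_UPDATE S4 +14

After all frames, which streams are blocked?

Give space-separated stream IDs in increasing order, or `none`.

Op 1: conn=33 S1=33 S2=33 S3=33 S4=46 blocked=[]
Op 2: conn=16 S1=33 S2=16 S3=33 S4=46 blocked=[]
Op 3: conn=46 S1=33 S2=16 S3=33 S4=46 blocked=[]
Op 4: conn=31 S1=33 S2=1 S3=33 S4=46 blocked=[]
Op 5: conn=47 S1=33 S2=1 S3=33 S4=46 blocked=[]
Op 6: conn=57 S1=33 S2=1 S3=33 S4=46 blocked=[]
Op 7: conn=47 S1=33 S2=-9 S3=33 S4=46 blocked=[2]
Op 8: conn=33 S1=19 S2=-9 S3=33 S4=46 blocked=[2]
Op 9: conn=33 S1=19 S2=-9 S3=33 S4=60 blocked=[2]

Answer: S2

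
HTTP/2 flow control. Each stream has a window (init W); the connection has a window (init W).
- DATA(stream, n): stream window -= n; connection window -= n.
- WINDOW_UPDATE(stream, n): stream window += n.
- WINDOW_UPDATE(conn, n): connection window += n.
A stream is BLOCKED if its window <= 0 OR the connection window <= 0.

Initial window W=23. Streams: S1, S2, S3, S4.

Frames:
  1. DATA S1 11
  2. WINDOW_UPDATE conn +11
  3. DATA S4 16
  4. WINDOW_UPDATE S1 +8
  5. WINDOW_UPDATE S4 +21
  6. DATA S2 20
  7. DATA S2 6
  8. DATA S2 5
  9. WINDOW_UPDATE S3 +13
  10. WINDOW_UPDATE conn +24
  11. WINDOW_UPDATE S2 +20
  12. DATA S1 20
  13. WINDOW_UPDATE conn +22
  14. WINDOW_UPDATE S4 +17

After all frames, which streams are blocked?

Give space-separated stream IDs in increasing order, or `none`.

Answer: S1

Derivation:
Op 1: conn=12 S1=12 S2=23 S3=23 S4=23 blocked=[]
Op 2: conn=23 S1=12 S2=23 S3=23 S4=23 blocked=[]
Op 3: conn=7 S1=12 S2=23 S3=23 S4=7 blocked=[]
Op 4: conn=7 S1=20 S2=23 S3=23 S4=7 blocked=[]
Op 5: conn=7 S1=20 S2=23 S3=23 S4=28 blocked=[]
Op 6: conn=-13 S1=20 S2=3 S3=23 S4=28 blocked=[1, 2, 3, 4]
Op 7: conn=-19 S1=20 S2=-3 S3=23 S4=28 blocked=[1, 2, 3, 4]
Op 8: conn=-24 S1=20 S2=-8 S3=23 S4=28 blocked=[1, 2, 3, 4]
Op 9: conn=-24 S1=20 S2=-8 S3=36 S4=28 blocked=[1, 2, 3, 4]
Op 10: conn=0 S1=20 S2=-8 S3=36 S4=28 blocked=[1, 2, 3, 4]
Op 11: conn=0 S1=20 S2=12 S3=36 S4=28 blocked=[1, 2, 3, 4]
Op 12: conn=-20 S1=0 S2=12 S3=36 S4=28 blocked=[1, 2, 3, 4]
Op 13: conn=2 S1=0 S2=12 S3=36 S4=28 blocked=[1]
Op 14: conn=2 S1=0 S2=12 S3=36 S4=45 blocked=[1]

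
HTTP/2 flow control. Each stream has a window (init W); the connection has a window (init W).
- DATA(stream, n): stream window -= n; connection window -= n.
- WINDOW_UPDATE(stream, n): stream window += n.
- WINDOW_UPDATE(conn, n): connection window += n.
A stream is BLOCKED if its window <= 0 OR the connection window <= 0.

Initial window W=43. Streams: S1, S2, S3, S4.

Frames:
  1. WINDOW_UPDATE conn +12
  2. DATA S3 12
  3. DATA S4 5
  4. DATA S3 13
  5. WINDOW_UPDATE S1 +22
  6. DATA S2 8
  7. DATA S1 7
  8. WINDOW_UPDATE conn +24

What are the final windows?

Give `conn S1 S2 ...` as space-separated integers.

Answer: 34 58 35 18 38

Derivation:
Op 1: conn=55 S1=43 S2=43 S3=43 S4=43 blocked=[]
Op 2: conn=43 S1=43 S2=43 S3=31 S4=43 blocked=[]
Op 3: conn=38 S1=43 S2=43 S3=31 S4=38 blocked=[]
Op 4: conn=25 S1=43 S2=43 S3=18 S4=38 blocked=[]
Op 5: conn=25 S1=65 S2=43 S3=18 S4=38 blocked=[]
Op 6: conn=17 S1=65 S2=35 S3=18 S4=38 blocked=[]
Op 7: conn=10 S1=58 S2=35 S3=18 S4=38 blocked=[]
Op 8: conn=34 S1=58 S2=35 S3=18 S4=38 blocked=[]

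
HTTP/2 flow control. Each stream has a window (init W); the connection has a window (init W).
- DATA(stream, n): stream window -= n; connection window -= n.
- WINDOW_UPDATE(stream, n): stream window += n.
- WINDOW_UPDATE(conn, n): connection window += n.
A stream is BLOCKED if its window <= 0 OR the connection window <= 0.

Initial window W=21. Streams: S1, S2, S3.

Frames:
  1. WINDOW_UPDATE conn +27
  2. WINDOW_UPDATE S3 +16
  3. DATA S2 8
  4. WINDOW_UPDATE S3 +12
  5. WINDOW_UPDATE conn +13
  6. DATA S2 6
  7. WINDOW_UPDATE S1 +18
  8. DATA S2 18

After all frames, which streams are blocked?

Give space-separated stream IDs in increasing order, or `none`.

Answer: S2

Derivation:
Op 1: conn=48 S1=21 S2=21 S3=21 blocked=[]
Op 2: conn=48 S1=21 S2=21 S3=37 blocked=[]
Op 3: conn=40 S1=21 S2=13 S3=37 blocked=[]
Op 4: conn=40 S1=21 S2=13 S3=49 blocked=[]
Op 5: conn=53 S1=21 S2=13 S3=49 blocked=[]
Op 6: conn=47 S1=21 S2=7 S3=49 blocked=[]
Op 7: conn=47 S1=39 S2=7 S3=49 blocked=[]
Op 8: conn=29 S1=39 S2=-11 S3=49 blocked=[2]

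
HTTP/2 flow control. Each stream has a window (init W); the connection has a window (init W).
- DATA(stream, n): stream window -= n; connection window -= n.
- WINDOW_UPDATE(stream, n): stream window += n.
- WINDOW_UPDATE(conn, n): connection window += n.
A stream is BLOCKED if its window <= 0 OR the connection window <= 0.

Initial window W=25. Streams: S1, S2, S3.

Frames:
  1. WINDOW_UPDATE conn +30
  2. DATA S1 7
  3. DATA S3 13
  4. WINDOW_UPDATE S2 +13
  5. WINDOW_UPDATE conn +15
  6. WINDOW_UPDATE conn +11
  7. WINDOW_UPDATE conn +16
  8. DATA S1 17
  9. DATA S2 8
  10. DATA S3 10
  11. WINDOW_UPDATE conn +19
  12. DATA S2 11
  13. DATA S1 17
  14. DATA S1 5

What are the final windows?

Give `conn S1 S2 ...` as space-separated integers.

Op 1: conn=55 S1=25 S2=25 S3=25 blocked=[]
Op 2: conn=48 S1=18 S2=25 S3=25 blocked=[]
Op 3: conn=35 S1=18 S2=25 S3=12 blocked=[]
Op 4: conn=35 S1=18 S2=38 S3=12 blocked=[]
Op 5: conn=50 S1=18 S2=38 S3=12 blocked=[]
Op 6: conn=61 S1=18 S2=38 S3=12 blocked=[]
Op 7: conn=77 S1=18 S2=38 S3=12 blocked=[]
Op 8: conn=60 S1=1 S2=38 S3=12 blocked=[]
Op 9: conn=52 S1=1 S2=30 S3=12 blocked=[]
Op 10: conn=42 S1=1 S2=30 S3=2 blocked=[]
Op 11: conn=61 S1=1 S2=30 S3=2 blocked=[]
Op 12: conn=50 S1=1 S2=19 S3=2 blocked=[]
Op 13: conn=33 S1=-16 S2=19 S3=2 blocked=[1]
Op 14: conn=28 S1=-21 S2=19 S3=2 blocked=[1]

Answer: 28 -21 19 2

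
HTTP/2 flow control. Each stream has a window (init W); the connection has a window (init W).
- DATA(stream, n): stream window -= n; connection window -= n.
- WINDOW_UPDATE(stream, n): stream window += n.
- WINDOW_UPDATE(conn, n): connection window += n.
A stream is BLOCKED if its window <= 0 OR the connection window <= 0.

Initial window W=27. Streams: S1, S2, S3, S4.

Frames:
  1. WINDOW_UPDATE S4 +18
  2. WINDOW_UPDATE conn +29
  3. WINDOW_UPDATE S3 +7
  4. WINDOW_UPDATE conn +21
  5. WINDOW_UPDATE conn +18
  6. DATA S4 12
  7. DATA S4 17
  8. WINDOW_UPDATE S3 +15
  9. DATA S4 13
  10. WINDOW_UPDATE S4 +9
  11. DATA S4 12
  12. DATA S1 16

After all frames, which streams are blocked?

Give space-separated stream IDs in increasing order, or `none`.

Op 1: conn=27 S1=27 S2=27 S3=27 S4=45 blocked=[]
Op 2: conn=56 S1=27 S2=27 S3=27 S4=45 blocked=[]
Op 3: conn=56 S1=27 S2=27 S3=34 S4=45 blocked=[]
Op 4: conn=77 S1=27 S2=27 S3=34 S4=45 blocked=[]
Op 5: conn=95 S1=27 S2=27 S3=34 S4=45 blocked=[]
Op 6: conn=83 S1=27 S2=27 S3=34 S4=33 blocked=[]
Op 7: conn=66 S1=27 S2=27 S3=34 S4=16 blocked=[]
Op 8: conn=66 S1=27 S2=27 S3=49 S4=16 blocked=[]
Op 9: conn=53 S1=27 S2=27 S3=49 S4=3 blocked=[]
Op 10: conn=53 S1=27 S2=27 S3=49 S4=12 blocked=[]
Op 11: conn=41 S1=27 S2=27 S3=49 S4=0 blocked=[4]
Op 12: conn=25 S1=11 S2=27 S3=49 S4=0 blocked=[4]

Answer: S4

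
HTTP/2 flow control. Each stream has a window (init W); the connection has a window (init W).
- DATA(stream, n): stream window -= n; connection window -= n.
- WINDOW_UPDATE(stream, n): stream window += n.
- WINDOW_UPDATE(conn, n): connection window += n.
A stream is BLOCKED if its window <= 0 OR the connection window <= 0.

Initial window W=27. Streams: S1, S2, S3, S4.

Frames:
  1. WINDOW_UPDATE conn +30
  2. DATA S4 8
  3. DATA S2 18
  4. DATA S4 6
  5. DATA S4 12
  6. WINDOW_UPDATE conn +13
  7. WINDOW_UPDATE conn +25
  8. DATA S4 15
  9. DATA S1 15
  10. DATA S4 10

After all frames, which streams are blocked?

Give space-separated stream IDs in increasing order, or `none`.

Op 1: conn=57 S1=27 S2=27 S3=27 S4=27 blocked=[]
Op 2: conn=49 S1=27 S2=27 S3=27 S4=19 blocked=[]
Op 3: conn=31 S1=27 S2=9 S3=27 S4=19 blocked=[]
Op 4: conn=25 S1=27 S2=9 S3=27 S4=13 blocked=[]
Op 5: conn=13 S1=27 S2=9 S3=27 S4=1 blocked=[]
Op 6: conn=26 S1=27 S2=9 S3=27 S4=1 blocked=[]
Op 7: conn=51 S1=27 S2=9 S3=27 S4=1 blocked=[]
Op 8: conn=36 S1=27 S2=9 S3=27 S4=-14 blocked=[4]
Op 9: conn=21 S1=12 S2=9 S3=27 S4=-14 blocked=[4]
Op 10: conn=11 S1=12 S2=9 S3=27 S4=-24 blocked=[4]

Answer: S4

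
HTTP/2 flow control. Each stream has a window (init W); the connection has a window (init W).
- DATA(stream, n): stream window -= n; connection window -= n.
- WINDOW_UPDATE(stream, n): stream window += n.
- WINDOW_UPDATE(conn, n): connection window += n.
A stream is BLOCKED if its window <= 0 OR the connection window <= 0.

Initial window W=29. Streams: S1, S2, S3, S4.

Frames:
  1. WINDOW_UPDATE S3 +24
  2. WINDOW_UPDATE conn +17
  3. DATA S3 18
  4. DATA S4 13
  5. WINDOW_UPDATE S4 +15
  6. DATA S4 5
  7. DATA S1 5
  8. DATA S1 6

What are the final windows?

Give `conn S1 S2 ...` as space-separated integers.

Op 1: conn=29 S1=29 S2=29 S3=53 S4=29 blocked=[]
Op 2: conn=46 S1=29 S2=29 S3=53 S4=29 blocked=[]
Op 3: conn=28 S1=29 S2=29 S3=35 S4=29 blocked=[]
Op 4: conn=15 S1=29 S2=29 S3=35 S4=16 blocked=[]
Op 5: conn=15 S1=29 S2=29 S3=35 S4=31 blocked=[]
Op 6: conn=10 S1=29 S2=29 S3=35 S4=26 blocked=[]
Op 7: conn=5 S1=24 S2=29 S3=35 S4=26 blocked=[]
Op 8: conn=-1 S1=18 S2=29 S3=35 S4=26 blocked=[1, 2, 3, 4]

Answer: -1 18 29 35 26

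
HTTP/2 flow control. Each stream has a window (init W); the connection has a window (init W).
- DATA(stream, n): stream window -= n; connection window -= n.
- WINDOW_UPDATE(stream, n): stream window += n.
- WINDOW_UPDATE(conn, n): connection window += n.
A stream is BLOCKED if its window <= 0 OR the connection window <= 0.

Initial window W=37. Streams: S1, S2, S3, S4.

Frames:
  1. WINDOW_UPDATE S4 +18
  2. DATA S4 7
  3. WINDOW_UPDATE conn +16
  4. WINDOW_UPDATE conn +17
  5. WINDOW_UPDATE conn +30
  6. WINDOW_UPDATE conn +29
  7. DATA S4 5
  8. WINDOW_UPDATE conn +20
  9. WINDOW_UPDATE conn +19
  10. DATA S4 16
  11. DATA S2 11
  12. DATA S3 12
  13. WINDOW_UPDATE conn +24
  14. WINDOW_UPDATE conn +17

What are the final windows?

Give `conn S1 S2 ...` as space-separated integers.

Answer: 158 37 26 25 27

Derivation:
Op 1: conn=37 S1=37 S2=37 S3=37 S4=55 blocked=[]
Op 2: conn=30 S1=37 S2=37 S3=37 S4=48 blocked=[]
Op 3: conn=46 S1=37 S2=37 S3=37 S4=48 blocked=[]
Op 4: conn=63 S1=37 S2=37 S3=37 S4=48 blocked=[]
Op 5: conn=93 S1=37 S2=37 S3=37 S4=48 blocked=[]
Op 6: conn=122 S1=37 S2=37 S3=37 S4=48 blocked=[]
Op 7: conn=117 S1=37 S2=37 S3=37 S4=43 blocked=[]
Op 8: conn=137 S1=37 S2=37 S3=37 S4=43 blocked=[]
Op 9: conn=156 S1=37 S2=37 S3=37 S4=43 blocked=[]
Op 10: conn=140 S1=37 S2=37 S3=37 S4=27 blocked=[]
Op 11: conn=129 S1=37 S2=26 S3=37 S4=27 blocked=[]
Op 12: conn=117 S1=37 S2=26 S3=25 S4=27 blocked=[]
Op 13: conn=141 S1=37 S2=26 S3=25 S4=27 blocked=[]
Op 14: conn=158 S1=37 S2=26 S3=25 S4=27 blocked=[]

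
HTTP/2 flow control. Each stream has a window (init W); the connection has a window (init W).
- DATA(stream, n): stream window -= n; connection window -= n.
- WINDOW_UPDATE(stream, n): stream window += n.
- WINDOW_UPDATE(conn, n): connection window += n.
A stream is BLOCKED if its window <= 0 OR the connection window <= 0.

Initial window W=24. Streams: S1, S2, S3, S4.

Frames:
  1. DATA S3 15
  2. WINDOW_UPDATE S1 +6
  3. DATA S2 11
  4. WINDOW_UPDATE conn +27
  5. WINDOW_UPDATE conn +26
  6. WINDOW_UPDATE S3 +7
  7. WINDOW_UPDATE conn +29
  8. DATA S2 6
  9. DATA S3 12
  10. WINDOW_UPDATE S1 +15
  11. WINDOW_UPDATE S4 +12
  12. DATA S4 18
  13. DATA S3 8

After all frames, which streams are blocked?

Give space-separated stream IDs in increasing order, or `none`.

Op 1: conn=9 S1=24 S2=24 S3=9 S4=24 blocked=[]
Op 2: conn=9 S1=30 S2=24 S3=9 S4=24 blocked=[]
Op 3: conn=-2 S1=30 S2=13 S3=9 S4=24 blocked=[1, 2, 3, 4]
Op 4: conn=25 S1=30 S2=13 S3=9 S4=24 blocked=[]
Op 5: conn=51 S1=30 S2=13 S3=9 S4=24 blocked=[]
Op 6: conn=51 S1=30 S2=13 S3=16 S4=24 blocked=[]
Op 7: conn=80 S1=30 S2=13 S3=16 S4=24 blocked=[]
Op 8: conn=74 S1=30 S2=7 S3=16 S4=24 blocked=[]
Op 9: conn=62 S1=30 S2=7 S3=4 S4=24 blocked=[]
Op 10: conn=62 S1=45 S2=7 S3=4 S4=24 blocked=[]
Op 11: conn=62 S1=45 S2=7 S3=4 S4=36 blocked=[]
Op 12: conn=44 S1=45 S2=7 S3=4 S4=18 blocked=[]
Op 13: conn=36 S1=45 S2=7 S3=-4 S4=18 blocked=[3]

Answer: S3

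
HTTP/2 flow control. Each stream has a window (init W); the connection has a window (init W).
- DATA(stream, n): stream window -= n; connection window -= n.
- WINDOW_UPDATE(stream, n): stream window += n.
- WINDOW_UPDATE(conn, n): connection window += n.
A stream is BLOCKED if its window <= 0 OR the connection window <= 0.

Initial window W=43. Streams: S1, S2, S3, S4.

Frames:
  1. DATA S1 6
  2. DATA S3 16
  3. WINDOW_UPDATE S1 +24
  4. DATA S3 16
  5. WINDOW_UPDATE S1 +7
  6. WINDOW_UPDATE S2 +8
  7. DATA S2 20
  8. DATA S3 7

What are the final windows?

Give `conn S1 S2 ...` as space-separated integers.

Op 1: conn=37 S1=37 S2=43 S3=43 S4=43 blocked=[]
Op 2: conn=21 S1=37 S2=43 S3=27 S4=43 blocked=[]
Op 3: conn=21 S1=61 S2=43 S3=27 S4=43 blocked=[]
Op 4: conn=5 S1=61 S2=43 S3=11 S4=43 blocked=[]
Op 5: conn=5 S1=68 S2=43 S3=11 S4=43 blocked=[]
Op 6: conn=5 S1=68 S2=51 S3=11 S4=43 blocked=[]
Op 7: conn=-15 S1=68 S2=31 S3=11 S4=43 blocked=[1, 2, 3, 4]
Op 8: conn=-22 S1=68 S2=31 S3=4 S4=43 blocked=[1, 2, 3, 4]

Answer: -22 68 31 4 43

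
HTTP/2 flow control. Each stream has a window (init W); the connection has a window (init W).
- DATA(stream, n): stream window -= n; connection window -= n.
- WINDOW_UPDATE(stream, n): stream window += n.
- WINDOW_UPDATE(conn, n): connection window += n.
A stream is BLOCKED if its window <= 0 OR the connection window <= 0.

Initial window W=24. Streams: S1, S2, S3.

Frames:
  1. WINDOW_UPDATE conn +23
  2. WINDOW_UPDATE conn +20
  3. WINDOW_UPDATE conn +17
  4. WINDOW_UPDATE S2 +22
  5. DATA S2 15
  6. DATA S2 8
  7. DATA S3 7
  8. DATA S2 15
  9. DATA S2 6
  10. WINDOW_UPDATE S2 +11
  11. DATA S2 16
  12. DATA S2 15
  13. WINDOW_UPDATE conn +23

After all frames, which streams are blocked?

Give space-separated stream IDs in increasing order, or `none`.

Answer: S2

Derivation:
Op 1: conn=47 S1=24 S2=24 S3=24 blocked=[]
Op 2: conn=67 S1=24 S2=24 S3=24 blocked=[]
Op 3: conn=84 S1=24 S2=24 S3=24 blocked=[]
Op 4: conn=84 S1=24 S2=46 S3=24 blocked=[]
Op 5: conn=69 S1=24 S2=31 S3=24 blocked=[]
Op 6: conn=61 S1=24 S2=23 S3=24 blocked=[]
Op 7: conn=54 S1=24 S2=23 S3=17 blocked=[]
Op 8: conn=39 S1=24 S2=8 S3=17 blocked=[]
Op 9: conn=33 S1=24 S2=2 S3=17 blocked=[]
Op 10: conn=33 S1=24 S2=13 S3=17 blocked=[]
Op 11: conn=17 S1=24 S2=-3 S3=17 blocked=[2]
Op 12: conn=2 S1=24 S2=-18 S3=17 blocked=[2]
Op 13: conn=25 S1=24 S2=-18 S3=17 blocked=[2]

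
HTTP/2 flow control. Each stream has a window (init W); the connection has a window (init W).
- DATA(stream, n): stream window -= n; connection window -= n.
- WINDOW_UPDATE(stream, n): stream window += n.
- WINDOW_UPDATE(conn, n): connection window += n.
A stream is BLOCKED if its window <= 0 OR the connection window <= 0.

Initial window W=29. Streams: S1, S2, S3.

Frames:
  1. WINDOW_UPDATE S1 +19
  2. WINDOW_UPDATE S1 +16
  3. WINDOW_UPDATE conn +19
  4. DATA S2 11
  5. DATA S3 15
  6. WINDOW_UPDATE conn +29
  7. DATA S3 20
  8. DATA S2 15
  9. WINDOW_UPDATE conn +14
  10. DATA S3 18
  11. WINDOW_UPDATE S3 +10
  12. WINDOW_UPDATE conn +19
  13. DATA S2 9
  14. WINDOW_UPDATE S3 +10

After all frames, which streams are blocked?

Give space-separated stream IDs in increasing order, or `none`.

Op 1: conn=29 S1=48 S2=29 S3=29 blocked=[]
Op 2: conn=29 S1=64 S2=29 S3=29 blocked=[]
Op 3: conn=48 S1=64 S2=29 S3=29 blocked=[]
Op 4: conn=37 S1=64 S2=18 S3=29 blocked=[]
Op 5: conn=22 S1=64 S2=18 S3=14 blocked=[]
Op 6: conn=51 S1=64 S2=18 S3=14 blocked=[]
Op 7: conn=31 S1=64 S2=18 S3=-6 blocked=[3]
Op 8: conn=16 S1=64 S2=3 S3=-6 blocked=[3]
Op 9: conn=30 S1=64 S2=3 S3=-6 blocked=[3]
Op 10: conn=12 S1=64 S2=3 S3=-24 blocked=[3]
Op 11: conn=12 S1=64 S2=3 S3=-14 blocked=[3]
Op 12: conn=31 S1=64 S2=3 S3=-14 blocked=[3]
Op 13: conn=22 S1=64 S2=-6 S3=-14 blocked=[2, 3]
Op 14: conn=22 S1=64 S2=-6 S3=-4 blocked=[2, 3]

Answer: S2 S3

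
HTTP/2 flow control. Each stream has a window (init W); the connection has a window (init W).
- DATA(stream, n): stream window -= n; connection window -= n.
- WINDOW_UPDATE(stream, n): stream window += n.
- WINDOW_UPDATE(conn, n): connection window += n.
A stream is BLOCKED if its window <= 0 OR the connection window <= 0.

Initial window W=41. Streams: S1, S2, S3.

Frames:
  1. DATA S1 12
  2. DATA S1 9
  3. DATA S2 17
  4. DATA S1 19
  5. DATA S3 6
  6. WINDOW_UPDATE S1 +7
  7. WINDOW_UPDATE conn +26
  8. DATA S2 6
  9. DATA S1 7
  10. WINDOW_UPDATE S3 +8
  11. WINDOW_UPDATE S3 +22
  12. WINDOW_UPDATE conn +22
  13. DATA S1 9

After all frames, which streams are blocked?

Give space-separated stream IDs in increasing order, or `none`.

Answer: S1

Derivation:
Op 1: conn=29 S1=29 S2=41 S3=41 blocked=[]
Op 2: conn=20 S1=20 S2=41 S3=41 blocked=[]
Op 3: conn=3 S1=20 S2=24 S3=41 blocked=[]
Op 4: conn=-16 S1=1 S2=24 S3=41 blocked=[1, 2, 3]
Op 5: conn=-22 S1=1 S2=24 S3=35 blocked=[1, 2, 3]
Op 6: conn=-22 S1=8 S2=24 S3=35 blocked=[1, 2, 3]
Op 7: conn=4 S1=8 S2=24 S3=35 blocked=[]
Op 8: conn=-2 S1=8 S2=18 S3=35 blocked=[1, 2, 3]
Op 9: conn=-9 S1=1 S2=18 S3=35 blocked=[1, 2, 3]
Op 10: conn=-9 S1=1 S2=18 S3=43 blocked=[1, 2, 3]
Op 11: conn=-9 S1=1 S2=18 S3=65 blocked=[1, 2, 3]
Op 12: conn=13 S1=1 S2=18 S3=65 blocked=[]
Op 13: conn=4 S1=-8 S2=18 S3=65 blocked=[1]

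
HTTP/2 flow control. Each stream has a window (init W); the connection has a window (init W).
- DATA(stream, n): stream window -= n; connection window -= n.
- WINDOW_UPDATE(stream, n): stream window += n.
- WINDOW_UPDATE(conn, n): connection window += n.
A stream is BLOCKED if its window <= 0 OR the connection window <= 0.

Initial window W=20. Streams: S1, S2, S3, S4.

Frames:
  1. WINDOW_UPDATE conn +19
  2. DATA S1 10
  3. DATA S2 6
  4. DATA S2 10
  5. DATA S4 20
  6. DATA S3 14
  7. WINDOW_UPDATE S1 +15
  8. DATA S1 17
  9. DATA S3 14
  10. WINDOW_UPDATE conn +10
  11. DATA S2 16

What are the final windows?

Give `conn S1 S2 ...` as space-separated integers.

Op 1: conn=39 S1=20 S2=20 S3=20 S4=20 blocked=[]
Op 2: conn=29 S1=10 S2=20 S3=20 S4=20 blocked=[]
Op 3: conn=23 S1=10 S2=14 S3=20 S4=20 blocked=[]
Op 4: conn=13 S1=10 S2=4 S3=20 S4=20 blocked=[]
Op 5: conn=-7 S1=10 S2=4 S3=20 S4=0 blocked=[1, 2, 3, 4]
Op 6: conn=-21 S1=10 S2=4 S3=6 S4=0 blocked=[1, 2, 3, 4]
Op 7: conn=-21 S1=25 S2=4 S3=6 S4=0 blocked=[1, 2, 3, 4]
Op 8: conn=-38 S1=8 S2=4 S3=6 S4=0 blocked=[1, 2, 3, 4]
Op 9: conn=-52 S1=8 S2=4 S3=-8 S4=0 blocked=[1, 2, 3, 4]
Op 10: conn=-42 S1=8 S2=4 S3=-8 S4=0 blocked=[1, 2, 3, 4]
Op 11: conn=-58 S1=8 S2=-12 S3=-8 S4=0 blocked=[1, 2, 3, 4]

Answer: -58 8 -12 -8 0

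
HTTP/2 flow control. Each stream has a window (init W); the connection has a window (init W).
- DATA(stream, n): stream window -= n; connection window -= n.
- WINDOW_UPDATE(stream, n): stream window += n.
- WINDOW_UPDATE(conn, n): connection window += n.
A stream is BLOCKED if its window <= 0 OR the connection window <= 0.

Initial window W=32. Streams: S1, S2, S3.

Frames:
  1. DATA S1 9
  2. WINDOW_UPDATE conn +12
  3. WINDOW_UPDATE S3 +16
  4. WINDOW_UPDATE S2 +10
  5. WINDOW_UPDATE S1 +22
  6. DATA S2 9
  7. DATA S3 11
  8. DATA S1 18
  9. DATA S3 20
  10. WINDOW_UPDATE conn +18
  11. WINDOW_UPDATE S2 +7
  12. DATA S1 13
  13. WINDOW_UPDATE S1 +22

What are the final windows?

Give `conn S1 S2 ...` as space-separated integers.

Op 1: conn=23 S1=23 S2=32 S3=32 blocked=[]
Op 2: conn=35 S1=23 S2=32 S3=32 blocked=[]
Op 3: conn=35 S1=23 S2=32 S3=48 blocked=[]
Op 4: conn=35 S1=23 S2=42 S3=48 blocked=[]
Op 5: conn=35 S1=45 S2=42 S3=48 blocked=[]
Op 6: conn=26 S1=45 S2=33 S3=48 blocked=[]
Op 7: conn=15 S1=45 S2=33 S3=37 blocked=[]
Op 8: conn=-3 S1=27 S2=33 S3=37 blocked=[1, 2, 3]
Op 9: conn=-23 S1=27 S2=33 S3=17 blocked=[1, 2, 3]
Op 10: conn=-5 S1=27 S2=33 S3=17 blocked=[1, 2, 3]
Op 11: conn=-5 S1=27 S2=40 S3=17 blocked=[1, 2, 3]
Op 12: conn=-18 S1=14 S2=40 S3=17 blocked=[1, 2, 3]
Op 13: conn=-18 S1=36 S2=40 S3=17 blocked=[1, 2, 3]

Answer: -18 36 40 17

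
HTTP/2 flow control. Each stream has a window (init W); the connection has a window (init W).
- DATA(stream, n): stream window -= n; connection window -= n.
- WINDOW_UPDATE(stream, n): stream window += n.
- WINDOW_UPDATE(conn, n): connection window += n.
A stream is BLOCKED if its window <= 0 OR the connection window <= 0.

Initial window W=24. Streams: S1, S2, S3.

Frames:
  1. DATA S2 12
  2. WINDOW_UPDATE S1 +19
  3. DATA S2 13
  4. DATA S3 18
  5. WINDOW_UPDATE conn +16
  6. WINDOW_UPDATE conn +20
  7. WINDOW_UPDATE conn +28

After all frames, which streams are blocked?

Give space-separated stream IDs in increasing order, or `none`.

Answer: S2

Derivation:
Op 1: conn=12 S1=24 S2=12 S3=24 blocked=[]
Op 2: conn=12 S1=43 S2=12 S3=24 blocked=[]
Op 3: conn=-1 S1=43 S2=-1 S3=24 blocked=[1, 2, 3]
Op 4: conn=-19 S1=43 S2=-1 S3=6 blocked=[1, 2, 3]
Op 5: conn=-3 S1=43 S2=-1 S3=6 blocked=[1, 2, 3]
Op 6: conn=17 S1=43 S2=-1 S3=6 blocked=[2]
Op 7: conn=45 S1=43 S2=-1 S3=6 blocked=[2]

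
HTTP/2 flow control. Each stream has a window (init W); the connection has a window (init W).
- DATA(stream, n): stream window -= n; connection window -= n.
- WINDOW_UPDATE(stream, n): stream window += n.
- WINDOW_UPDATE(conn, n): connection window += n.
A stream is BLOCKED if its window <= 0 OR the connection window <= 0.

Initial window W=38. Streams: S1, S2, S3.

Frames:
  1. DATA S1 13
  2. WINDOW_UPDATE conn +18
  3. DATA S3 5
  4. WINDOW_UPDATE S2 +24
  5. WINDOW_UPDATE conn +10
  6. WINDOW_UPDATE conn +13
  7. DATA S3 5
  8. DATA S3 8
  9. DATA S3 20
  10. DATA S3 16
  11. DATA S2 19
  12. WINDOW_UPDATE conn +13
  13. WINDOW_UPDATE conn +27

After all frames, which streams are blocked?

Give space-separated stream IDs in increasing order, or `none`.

Answer: S3

Derivation:
Op 1: conn=25 S1=25 S2=38 S3=38 blocked=[]
Op 2: conn=43 S1=25 S2=38 S3=38 blocked=[]
Op 3: conn=38 S1=25 S2=38 S3=33 blocked=[]
Op 4: conn=38 S1=25 S2=62 S3=33 blocked=[]
Op 5: conn=48 S1=25 S2=62 S3=33 blocked=[]
Op 6: conn=61 S1=25 S2=62 S3=33 blocked=[]
Op 7: conn=56 S1=25 S2=62 S3=28 blocked=[]
Op 8: conn=48 S1=25 S2=62 S3=20 blocked=[]
Op 9: conn=28 S1=25 S2=62 S3=0 blocked=[3]
Op 10: conn=12 S1=25 S2=62 S3=-16 blocked=[3]
Op 11: conn=-7 S1=25 S2=43 S3=-16 blocked=[1, 2, 3]
Op 12: conn=6 S1=25 S2=43 S3=-16 blocked=[3]
Op 13: conn=33 S1=25 S2=43 S3=-16 blocked=[3]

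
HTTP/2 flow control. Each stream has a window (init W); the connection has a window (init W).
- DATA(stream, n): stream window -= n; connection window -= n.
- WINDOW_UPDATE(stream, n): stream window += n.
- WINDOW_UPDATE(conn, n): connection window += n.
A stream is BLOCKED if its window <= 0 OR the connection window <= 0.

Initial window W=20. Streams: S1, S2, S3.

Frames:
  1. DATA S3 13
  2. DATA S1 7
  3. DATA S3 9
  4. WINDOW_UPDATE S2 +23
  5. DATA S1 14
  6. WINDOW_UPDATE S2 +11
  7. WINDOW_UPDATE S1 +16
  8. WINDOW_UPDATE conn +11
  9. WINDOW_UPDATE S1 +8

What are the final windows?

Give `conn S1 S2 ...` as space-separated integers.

Op 1: conn=7 S1=20 S2=20 S3=7 blocked=[]
Op 2: conn=0 S1=13 S2=20 S3=7 blocked=[1, 2, 3]
Op 3: conn=-9 S1=13 S2=20 S3=-2 blocked=[1, 2, 3]
Op 4: conn=-9 S1=13 S2=43 S3=-2 blocked=[1, 2, 3]
Op 5: conn=-23 S1=-1 S2=43 S3=-2 blocked=[1, 2, 3]
Op 6: conn=-23 S1=-1 S2=54 S3=-2 blocked=[1, 2, 3]
Op 7: conn=-23 S1=15 S2=54 S3=-2 blocked=[1, 2, 3]
Op 8: conn=-12 S1=15 S2=54 S3=-2 blocked=[1, 2, 3]
Op 9: conn=-12 S1=23 S2=54 S3=-2 blocked=[1, 2, 3]

Answer: -12 23 54 -2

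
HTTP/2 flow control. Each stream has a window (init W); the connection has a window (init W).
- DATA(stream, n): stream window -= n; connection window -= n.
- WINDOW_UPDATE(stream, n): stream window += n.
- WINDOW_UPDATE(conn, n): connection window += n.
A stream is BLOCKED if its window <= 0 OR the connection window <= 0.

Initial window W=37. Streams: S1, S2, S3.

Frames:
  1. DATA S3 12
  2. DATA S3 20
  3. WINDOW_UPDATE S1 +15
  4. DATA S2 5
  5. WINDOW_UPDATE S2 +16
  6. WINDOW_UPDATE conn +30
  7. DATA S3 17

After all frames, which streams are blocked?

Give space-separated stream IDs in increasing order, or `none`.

Op 1: conn=25 S1=37 S2=37 S3=25 blocked=[]
Op 2: conn=5 S1=37 S2=37 S3=5 blocked=[]
Op 3: conn=5 S1=52 S2=37 S3=5 blocked=[]
Op 4: conn=0 S1=52 S2=32 S3=5 blocked=[1, 2, 3]
Op 5: conn=0 S1=52 S2=48 S3=5 blocked=[1, 2, 3]
Op 6: conn=30 S1=52 S2=48 S3=5 blocked=[]
Op 7: conn=13 S1=52 S2=48 S3=-12 blocked=[3]

Answer: S3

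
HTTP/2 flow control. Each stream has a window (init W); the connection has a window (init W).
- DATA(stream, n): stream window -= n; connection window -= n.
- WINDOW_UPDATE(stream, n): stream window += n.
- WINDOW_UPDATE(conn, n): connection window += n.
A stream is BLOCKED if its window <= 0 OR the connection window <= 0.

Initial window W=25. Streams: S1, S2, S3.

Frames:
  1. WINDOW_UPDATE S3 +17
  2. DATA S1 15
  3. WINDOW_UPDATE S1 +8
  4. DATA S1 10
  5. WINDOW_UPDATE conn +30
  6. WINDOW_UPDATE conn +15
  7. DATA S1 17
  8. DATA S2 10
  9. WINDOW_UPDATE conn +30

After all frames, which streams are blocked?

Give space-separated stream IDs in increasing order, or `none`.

Op 1: conn=25 S1=25 S2=25 S3=42 blocked=[]
Op 2: conn=10 S1=10 S2=25 S3=42 blocked=[]
Op 3: conn=10 S1=18 S2=25 S3=42 blocked=[]
Op 4: conn=0 S1=8 S2=25 S3=42 blocked=[1, 2, 3]
Op 5: conn=30 S1=8 S2=25 S3=42 blocked=[]
Op 6: conn=45 S1=8 S2=25 S3=42 blocked=[]
Op 7: conn=28 S1=-9 S2=25 S3=42 blocked=[1]
Op 8: conn=18 S1=-9 S2=15 S3=42 blocked=[1]
Op 9: conn=48 S1=-9 S2=15 S3=42 blocked=[1]

Answer: S1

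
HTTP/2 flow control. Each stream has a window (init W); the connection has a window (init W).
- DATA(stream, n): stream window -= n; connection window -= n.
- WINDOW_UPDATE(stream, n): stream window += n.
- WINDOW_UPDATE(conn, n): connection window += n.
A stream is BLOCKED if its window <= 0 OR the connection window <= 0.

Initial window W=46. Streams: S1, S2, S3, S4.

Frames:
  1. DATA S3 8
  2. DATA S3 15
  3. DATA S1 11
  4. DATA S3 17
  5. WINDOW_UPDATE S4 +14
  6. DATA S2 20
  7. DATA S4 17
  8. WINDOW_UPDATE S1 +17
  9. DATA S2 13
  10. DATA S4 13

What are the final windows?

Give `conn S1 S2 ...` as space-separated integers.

Op 1: conn=38 S1=46 S2=46 S3=38 S4=46 blocked=[]
Op 2: conn=23 S1=46 S2=46 S3=23 S4=46 blocked=[]
Op 3: conn=12 S1=35 S2=46 S3=23 S4=46 blocked=[]
Op 4: conn=-5 S1=35 S2=46 S3=6 S4=46 blocked=[1, 2, 3, 4]
Op 5: conn=-5 S1=35 S2=46 S3=6 S4=60 blocked=[1, 2, 3, 4]
Op 6: conn=-25 S1=35 S2=26 S3=6 S4=60 blocked=[1, 2, 3, 4]
Op 7: conn=-42 S1=35 S2=26 S3=6 S4=43 blocked=[1, 2, 3, 4]
Op 8: conn=-42 S1=52 S2=26 S3=6 S4=43 blocked=[1, 2, 3, 4]
Op 9: conn=-55 S1=52 S2=13 S3=6 S4=43 blocked=[1, 2, 3, 4]
Op 10: conn=-68 S1=52 S2=13 S3=6 S4=30 blocked=[1, 2, 3, 4]

Answer: -68 52 13 6 30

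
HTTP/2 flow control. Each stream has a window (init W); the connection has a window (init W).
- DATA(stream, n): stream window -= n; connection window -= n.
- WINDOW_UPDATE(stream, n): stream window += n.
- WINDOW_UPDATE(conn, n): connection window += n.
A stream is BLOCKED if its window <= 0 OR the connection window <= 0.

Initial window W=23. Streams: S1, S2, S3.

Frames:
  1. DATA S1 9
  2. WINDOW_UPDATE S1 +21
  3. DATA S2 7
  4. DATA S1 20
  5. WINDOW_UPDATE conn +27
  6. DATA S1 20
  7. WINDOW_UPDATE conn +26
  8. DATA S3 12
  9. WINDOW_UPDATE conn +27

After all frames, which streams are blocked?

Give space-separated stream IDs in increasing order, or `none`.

Op 1: conn=14 S1=14 S2=23 S3=23 blocked=[]
Op 2: conn=14 S1=35 S2=23 S3=23 blocked=[]
Op 3: conn=7 S1=35 S2=16 S3=23 blocked=[]
Op 4: conn=-13 S1=15 S2=16 S3=23 blocked=[1, 2, 3]
Op 5: conn=14 S1=15 S2=16 S3=23 blocked=[]
Op 6: conn=-6 S1=-5 S2=16 S3=23 blocked=[1, 2, 3]
Op 7: conn=20 S1=-5 S2=16 S3=23 blocked=[1]
Op 8: conn=8 S1=-5 S2=16 S3=11 blocked=[1]
Op 9: conn=35 S1=-5 S2=16 S3=11 blocked=[1]

Answer: S1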